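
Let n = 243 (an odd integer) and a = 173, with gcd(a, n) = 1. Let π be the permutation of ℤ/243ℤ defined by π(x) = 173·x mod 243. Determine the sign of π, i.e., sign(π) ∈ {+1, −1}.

-1

Start at x=19: 19 → 128 → 31 → 17 → 25 → 194 → 28 → … (one orbit).
Cycle lengths of π_173 on ℤ/243ℤ: [162, 54, 18, 6, 2, 1]; 6 cycles in total.
sign(π) = (−1)^{n − #cycles} = (−1)^{243−6} = (−1)^237 = -1.
(173|243)_J = -1 (Zolotarev's lemma cross-check).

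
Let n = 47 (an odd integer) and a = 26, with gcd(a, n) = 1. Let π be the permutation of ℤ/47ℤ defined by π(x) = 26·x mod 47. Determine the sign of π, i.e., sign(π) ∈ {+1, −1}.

-1

Orbit of 46 under x↦26x: [46, 21, 29, 2, 5, 36, 43]… (length divides ord_47(26)).
Cycle type of π: 46 + 1; total 2 cycles.
2 cycles on 47: each ℓ→(−1)^(ℓ−1), product (−1)^45 = -1.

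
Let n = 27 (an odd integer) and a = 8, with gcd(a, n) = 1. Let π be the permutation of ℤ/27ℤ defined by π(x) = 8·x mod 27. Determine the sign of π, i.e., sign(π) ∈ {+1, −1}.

Trace 26: π^k(26) = [26, 19, 17, 1, 8, 10] for k=0..5.
Cycle lengths of π_8 on ℤ/27ℤ: [6, 6, 6, 2, 2, 2, 2, 1]; 8 cycles in total.
27 − 8 = 19 transpositions; sign(π) = (−1)^19 = -1.
Zolotarev: (8|27) = -1, matching the cycle-count sign.

-1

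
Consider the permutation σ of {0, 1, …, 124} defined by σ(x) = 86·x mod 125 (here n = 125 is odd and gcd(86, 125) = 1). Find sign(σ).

Start at x=66: 66 → 51 → 11 → 71 → 106 → 116 → 101 → … (one orbit).
The orbit structure of x ↦ 86x mod 125: 13 orbits of sizes [25, 25, 25, 25, 5, 5, 5, 5, 1, 1, 1, 1, 1].
Σ(ℓ_i−1) = 125−13 = 112; sign = (−1)^112 = +1.
Check: (86/125) = +1 by Zolotarev.

+1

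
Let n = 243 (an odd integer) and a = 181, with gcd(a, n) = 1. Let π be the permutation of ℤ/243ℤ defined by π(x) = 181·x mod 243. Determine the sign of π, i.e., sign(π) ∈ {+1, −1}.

+1

Orbit of 19 under x↦181x: [19, 37, 136, 73, 91, 190, 127]… (length divides ord_243(181)).
The orbit structure of x ↦ 181x mod 243: 27 orbits of sizes [27, 27, 27, 27, 27, 27, 9, 9, 9, 9, 9, 9, 3, 3, 3, 3, 3, 3, 1, 1, 1, 1, 1, 1, 1, 1, 1].
sign(π) = (−1)^{n − #cycles} = (−1)^{243−27} = (−1)^216 = +1.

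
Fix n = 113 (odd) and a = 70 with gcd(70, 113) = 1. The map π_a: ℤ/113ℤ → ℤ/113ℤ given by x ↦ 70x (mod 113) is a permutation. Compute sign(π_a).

Start at x=16: 16 → 103 → 91 → 42 → 2 → 27 → 82 → … (one orbit).
The orbit structure of x ↦ 70x mod 113: 2 orbits of sizes [112, 1].
sign(π) = (−1)^{n − #cycles} = (−1)^{113−2} = (−1)^111 = -1.
Via Zolotarev, sign(π_{70}) = (70|113) = -1.

-1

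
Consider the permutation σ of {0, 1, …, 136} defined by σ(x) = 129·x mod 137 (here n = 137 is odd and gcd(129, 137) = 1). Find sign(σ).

+1

Trace 7: π^k(7) = [7, 81, 37, 115, 39, 99, 30] for k=0..6.
Cycle type of π: 68×2 + 1; total 3 cycles.
Σ(ℓ_i−1) = 137−3 = 134; sign = (−1)^134 = +1.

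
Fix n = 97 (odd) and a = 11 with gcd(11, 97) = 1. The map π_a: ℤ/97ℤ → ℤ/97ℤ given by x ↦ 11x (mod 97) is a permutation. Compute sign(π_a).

+1

Trace 62: π^k(62) = [62, 3, 33, 72, 16, 79, 93] for k=0..6.
Decompose π into cycles: lengths [48, 48, 1] (3 cycles, including the fixed point 0).
Σ(ℓ_i−1) = 97−3 = 94; sign = (−1)^94 = +1.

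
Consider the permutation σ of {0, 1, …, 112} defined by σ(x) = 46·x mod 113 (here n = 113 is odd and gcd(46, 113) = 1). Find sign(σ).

Start at x=78: 78 → 85 → 68 → 77 → 39 → 99 → 34 → … (one orbit).
The orbit structure of x ↦ 46x mod 113: 2 orbits of sizes [112, 1].
113 − 2 = 111 transpositions; sign(π) = (−1)^111 = -1.

-1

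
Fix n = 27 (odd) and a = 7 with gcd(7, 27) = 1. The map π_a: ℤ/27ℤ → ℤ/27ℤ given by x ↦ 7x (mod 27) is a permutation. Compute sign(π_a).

Start at x=22: 22 → 19 → 25 → 13 → 10 → 16 → 4 → … (one orbit).
The orbit structure of x ↦ 7x mod 27: 7 orbits of sizes [9, 9, 3, 3, 1, 1, 1].
n − c = 27 − 7 = 20; sign = (−1)^20 = +1.

+1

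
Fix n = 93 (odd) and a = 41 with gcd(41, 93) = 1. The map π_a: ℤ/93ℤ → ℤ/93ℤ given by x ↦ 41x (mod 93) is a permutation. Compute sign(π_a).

Trace 56: π^k(56) = [56, 64, 20, 76, 47, 67, 50] for k=0..6.
Cycle type of π: 30×2 + 15×2 + 2 + 1; total 6 cycles.
sign(π) = (−1)^{n − #cycles} = (−1)^{93−6} = (−1)^87 = -1.
Check: (41/93) = -1 by Zolotarev.

-1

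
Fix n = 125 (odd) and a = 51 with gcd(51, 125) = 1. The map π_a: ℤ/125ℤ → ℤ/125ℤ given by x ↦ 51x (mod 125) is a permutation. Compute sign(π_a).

Start at x=26: 26 → 76 → 1 → 51 → 101 → 26 (one orbit).
Cycle type of π: 5×20 + 1×25; total 45 cycles.
n − c = 125 − 45 = 80; sign = (−1)^80 = +1.
Check: (51/125) = +1 by Zolotarev.

+1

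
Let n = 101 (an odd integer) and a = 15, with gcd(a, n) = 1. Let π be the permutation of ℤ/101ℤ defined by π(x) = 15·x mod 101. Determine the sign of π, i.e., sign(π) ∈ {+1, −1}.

-1

Orbit of 56 under x↦15x: [56, 32, 76, 29, 31, 61, 6]… (length divides ord_101(15)).
The orbit structure of x ↦ 15x mod 101: 2 orbits of sizes [100, 1].
sign(π) = (−1)^{n − #cycles} = (−1)^{101−2} = (−1)^99 = -1.
Zolotarev: (15|101) = -1, matching the cycle-count sign.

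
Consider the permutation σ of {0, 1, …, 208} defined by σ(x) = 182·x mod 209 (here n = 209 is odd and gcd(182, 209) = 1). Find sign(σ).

Trace 153: π^k(153) = [153, 49, 140, 191, 68, 45, 39] for k=0..6.
Cycle lengths of π_182 on ℤ/209ℤ: [30, 30, 30, 30, 30, 30, 10, 3, 3, 3, 3, 3, 3, 1]; 14 cycles in total.
14 cycles on 209: each ℓ→(−1)^(ℓ−1), product (−1)^195 = -1.
(182|209)_J = -1 (Zolotarev's lemma cross-check).

-1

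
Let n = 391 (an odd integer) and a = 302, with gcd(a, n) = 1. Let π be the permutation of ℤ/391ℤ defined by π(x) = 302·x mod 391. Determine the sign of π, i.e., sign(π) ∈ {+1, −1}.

+1

Trace 370: π^k(370) = [370, 305, 225, 307, 47, 118, 55] for k=0..6.
π_302 has 15 disjoint cycles with lengths [44, 44, 44, 44, 44, 44, 44, 44, 11, 11, 4, 4, 4, 4, 1] on {0,…,390}.
391 − 15 = 376 transpositions; sign(π) = (−1)^376 = +1.
Via Zolotarev, sign(π_{302}) = (302|391) = +1.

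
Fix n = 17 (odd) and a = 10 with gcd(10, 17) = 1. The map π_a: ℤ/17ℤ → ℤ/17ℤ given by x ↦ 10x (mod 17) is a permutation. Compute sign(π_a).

Trace 5: π^k(5) = [5, 16, 7, 2, 3, 13, 11] for k=0..6.
The orbit structure of x ↦ 10x mod 17: 2 orbits of sizes [16, 1].
2 cycles on 17: each ℓ→(−1)^(ℓ−1), product (−1)^15 = -1.
(10|17)_J = -1 (Zolotarev's lemma cross-check).

-1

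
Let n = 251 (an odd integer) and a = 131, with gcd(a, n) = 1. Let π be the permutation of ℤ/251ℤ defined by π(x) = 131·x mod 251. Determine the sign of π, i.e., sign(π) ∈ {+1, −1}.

+1

Orbit of 204 under x↦131x: [204, 118, 147, 181, 117, 16, 88]… (length divides ord_251(131)).
The orbit structure of x ↦ 131x mod 251: 3 orbits of sizes [125, 125, 1].
Σ(ℓ_i−1) = 251−3 = 248; sign = (−1)^248 = +1.
Check: (131/251) = +1 by Zolotarev.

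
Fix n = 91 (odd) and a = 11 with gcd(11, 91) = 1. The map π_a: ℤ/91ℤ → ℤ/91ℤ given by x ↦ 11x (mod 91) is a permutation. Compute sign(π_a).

Trace 8: π^k(8) = [8, 88, 58, 1, 11, 30, 57] for k=0..6.
π_11 has 10 disjoint cycles with lengths [12, 12, 12, 12, 12, 12, 12, 3, 3, 1] on {0,…,90}.
10 cycles on 91: each ℓ→(−1)^(ℓ−1), product (−1)^81 = -1.
Check: (11/91) = -1 by Zolotarev.

-1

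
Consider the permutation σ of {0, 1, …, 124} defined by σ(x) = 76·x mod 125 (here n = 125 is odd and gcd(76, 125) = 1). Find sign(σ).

Start at x=26: 26 → 101 → 51 → 1 → 76 → 26 (one orbit).
The orbit structure of x ↦ 76x mod 125: 45 orbits of sizes [5, 5, 5, 5, 5, 5, 5, 5, 5, 5, 5, 5, 5, 5, 5, 5, 5, 5, 5, 5, 1, 1, 1, 1, 1, 1, 1, 1, 1, 1, 1, 1, 1, 1, 1, 1, 1, 1, 1, 1, 1, 1, 1, 1, 1].
Σ(ℓ_i−1) = 125−45 = 80; sign = (−1)^80 = +1.

+1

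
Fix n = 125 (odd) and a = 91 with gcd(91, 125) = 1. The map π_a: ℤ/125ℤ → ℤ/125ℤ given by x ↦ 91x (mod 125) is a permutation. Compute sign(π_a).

Trace 6: π^k(6) = [6, 46, 61, 51, 16, 81, 121] for k=0..6.
Cycle lengths of π_91 on ℤ/125ℤ: [25, 25, 25, 25, 5, 5, 5, 5, 1, 1, 1, 1, 1]; 13 cycles in total.
n − c = 125 − 13 = 112; sign = (−1)^112 = +1.
Via Zolotarev, sign(π_{91}) = (91|125) = +1.

+1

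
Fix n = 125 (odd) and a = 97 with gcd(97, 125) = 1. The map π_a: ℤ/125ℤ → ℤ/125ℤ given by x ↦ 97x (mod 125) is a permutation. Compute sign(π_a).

Trace 29: π^k(29) = [29, 63, 111, 17, 24, 78, 66] for k=0..6.
4 cycles of lengths [100, 20, 4, 1].
sign(π) = (−1)^{n − #cycles} = (−1)^{125−4} = (−1)^121 = -1.
Zolotarev: (97|125) = -1, matching the cycle-count sign.

-1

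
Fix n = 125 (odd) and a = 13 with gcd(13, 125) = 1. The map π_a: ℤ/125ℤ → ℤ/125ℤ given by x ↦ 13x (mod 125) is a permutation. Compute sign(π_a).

-1

Orbit of 102 under x↦13x: [102, 76, 113, 94, 97, 11, 18]… (length divides ord_125(13)).
Decompose π into cycles: lengths [100, 20, 4, 1] (4 cycles, including the fixed point 0).
4 cycles on 125: each ℓ→(−1)^(ℓ−1), product (−1)^121 = -1.
Via Zolotarev, sign(π_{13}) = (13|125) = -1.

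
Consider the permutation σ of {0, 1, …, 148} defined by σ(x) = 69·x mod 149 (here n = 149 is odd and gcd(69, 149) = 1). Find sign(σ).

+1

Orbit of 95 under x↦69x: [95, 148, 80, 7, 36, 100, 46]… (length divides ord_149(69)).
Cycle type of π: 74×2 + 1; total 3 cycles.
With 3 cycles on 149 points, sign = (−1)^{149−3} = +1.
Check: (69/149) = +1 by Zolotarev.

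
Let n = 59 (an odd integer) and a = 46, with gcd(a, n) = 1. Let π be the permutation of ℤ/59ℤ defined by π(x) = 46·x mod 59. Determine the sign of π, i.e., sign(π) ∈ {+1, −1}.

+1

Trace 45: π^k(45) = [45, 5, 53, 19, 48, 25, 29] for k=0..6.
Decompose π into cycles: lengths [29, 29, 1] (3 cycles, including the fixed point 0).
n − c = 59 − 3 = 56; sign = (−1)^56 = +1.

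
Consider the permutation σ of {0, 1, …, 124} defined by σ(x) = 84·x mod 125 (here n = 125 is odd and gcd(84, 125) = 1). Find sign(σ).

Orbit of 24 under x↦84x: [24, 16, 94, 21, 14, 51, 34]… (length divides ord_125(84)).
Cycle type of π: 50×2 + 10×2 + 2×2 + 1; total 7 cycles.
n − c = 125 − 7 = 118; sign = (−1)^118 = +1.
Zolotarev: (84|125) = +1, matching the cycle-count sign.

+1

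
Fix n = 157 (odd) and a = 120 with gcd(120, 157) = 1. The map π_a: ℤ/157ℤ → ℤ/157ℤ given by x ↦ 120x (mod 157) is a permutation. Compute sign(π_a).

+1

Start at x=93: 93 → 13 → 147 → 56 → 126 → 48 → 108 → … (one orbit).
Cycle type of π: 78×2 + 1; total 3 cycles.
Σ(ℓ_i−1) = 157−3 = 154; sign = (−1)^154 = +1.
Zolotarev: (120|157) = +1, matching the cycle-count sign.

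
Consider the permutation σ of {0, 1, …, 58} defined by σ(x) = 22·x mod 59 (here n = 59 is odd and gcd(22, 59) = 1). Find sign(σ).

+1

Orbit of 19 under x↦22x: [19, 5, 51, 1, 22, 12, 28]… (length divides ord_59(22)).
π_22 has 3 disjoint cycles with lengths [29, 29, 1] on {0,…,58}.
59 − 3 = 56 transpositions; sign(π) = (−1)^56 = +1.
(22|59)_J = +1 (Zolotarev's lemma cross-check).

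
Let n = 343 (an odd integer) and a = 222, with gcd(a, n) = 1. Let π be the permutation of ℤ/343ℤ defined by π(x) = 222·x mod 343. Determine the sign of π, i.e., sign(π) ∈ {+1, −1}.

-1

Orbit of 93 under x↦222x: [93, 66, 246, 75, 186, 132, 149]… (length divides ord_343(222)).
π_222 has 4 disjoint cycles with lengths [294, 42, 6, 1] on {0,…,342}.
343 − 4 = 339 transpositions; sign(π) = (−1)^339 = -1.
Zolotarev: (222|343) = -1, matching the cycle-count sign.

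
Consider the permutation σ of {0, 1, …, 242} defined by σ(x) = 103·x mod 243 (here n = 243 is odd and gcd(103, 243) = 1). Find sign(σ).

Orbit of 175 under x↦103x: [175, 43, 55, 76, 52, 10, 58]… (length divides ord_243(103)).
11 cycles of lengths [81, 81, 27, 27, 9, 9, 3, 3, 1, 1, 1].
n − c = 243 − 11 = 232; sign = (−1)^232 = +1.
Via Zolotarev, sign(π_{103}) = (103|243) = +1.

+1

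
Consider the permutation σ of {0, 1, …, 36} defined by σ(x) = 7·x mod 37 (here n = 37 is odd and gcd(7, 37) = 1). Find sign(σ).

+1

Orbit of 26 under x↦7x: [26, 34, 16, 1, 7, 12, 10]… (length divides ord_37(7)).
The orbit structure of x ↦ 7x mod 37: 5 orbits of sizes [9, 9, 9, 9, 1].
sign(π) = (−1)^{n − #cycles} = (−1)^{37−5} = (−1)^32 = +1.
The Jacobi symbol (7|37) = +1 (Zolotarev) agrees.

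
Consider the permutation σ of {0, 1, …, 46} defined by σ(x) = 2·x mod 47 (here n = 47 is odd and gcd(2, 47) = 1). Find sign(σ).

+1

Orbit of 14 under x↦2x: [14, 28, 9, 18, 36, 25, 3]… (length divides ord_47(2)).
3 cycles of lengths [23, 23, 1].
sign(π) = (−1)^{n − #cycles} = (−1)^{47−3} = (−1)^44 = +1.
(2|47)_J = +1 (Zolotarev's lemma cross-check).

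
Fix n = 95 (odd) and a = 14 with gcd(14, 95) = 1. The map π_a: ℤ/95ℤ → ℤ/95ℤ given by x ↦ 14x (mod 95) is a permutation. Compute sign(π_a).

-1

Trace 29: π^k(29) = [29, 26, 79, 61, 94, 81, 89] for k=0..6.
π_14 has 8 disjoint cycles with lengths [18, 18, 18, 18, 18, 2, 2, 1] on {0,…,94}.
8 cycles on 95: each ℓ→(−1)^(ℓ−1), product (−1)^87 = -1.
Check: (14/95) = -1 by Zolotarev.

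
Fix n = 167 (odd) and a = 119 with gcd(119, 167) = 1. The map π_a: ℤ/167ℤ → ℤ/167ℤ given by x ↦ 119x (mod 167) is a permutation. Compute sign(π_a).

-1

Trace 74: π^k(74) = [74, 122, 156, 27, 40, 84, 143] for k=0..6.
π_119 has 2 disjoint cycles with lengths [166, 1] on {0,…,166}.
2 cycles on 167: each ℓ→(−1)^(ℓ−1), product (−1)^165 = -1.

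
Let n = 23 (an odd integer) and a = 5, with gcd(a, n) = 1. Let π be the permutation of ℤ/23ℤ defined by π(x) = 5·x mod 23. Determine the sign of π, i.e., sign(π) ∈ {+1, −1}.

Start at x=5: 5 → 2 → 10 → 4 → 20 → 8 → 17 → … (one orbit).
The orbit structure of x ↦ 5x mod 23: 2 orbits of sizes [22, 1].
Σ(ℓ_i−1) = 23−2 = 21; sign = (−1)^21 = -1.
Zolotarev: (5|23) = -1, matching the cycle-count sign.

-1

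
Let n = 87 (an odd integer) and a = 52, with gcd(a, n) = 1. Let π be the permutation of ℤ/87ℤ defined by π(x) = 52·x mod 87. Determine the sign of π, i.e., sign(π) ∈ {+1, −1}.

+1

Orbit of 49 under x↦52x: [49, 25, 82, 1, 52, 7, 16]… (length divides ord_87(52)).
Cycle lengths of π_52 on ℤ/87ℤ: [7, 7, 7, 7, 7, 7, 7, 7, 7, 7, 7, 7, 1, 1, 1]; 15 cycles in total.
15 cycles on 87: each ℓ→(−1)^(ℓ−1), product (−1)^72 = +1.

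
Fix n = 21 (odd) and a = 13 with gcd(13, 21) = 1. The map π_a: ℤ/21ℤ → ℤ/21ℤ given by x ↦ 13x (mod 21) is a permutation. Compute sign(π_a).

-1

Trace 13: π^k(13) = [13, 1] for k=0..1.
π_13 has 12 disjoint cycles with lengths [2, 2, 2, 2, 2, 2, 2, 2, 2, 1, 1, 1] on {0,…,20}.
With 12 cycles on 21 points, sign = (−1)^{21−12} = -1.
Via Zolotarev, sign(π_{13}) = (13|21) = -1.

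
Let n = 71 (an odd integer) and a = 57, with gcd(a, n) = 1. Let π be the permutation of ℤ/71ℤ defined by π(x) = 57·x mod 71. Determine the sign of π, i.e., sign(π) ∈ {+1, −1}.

Orbit of 54 under x↦57x: [54, 25, 5, 1, 57]… (length divides ord_71(57)).
π_57 has 15 disjoint cycles with lengths [5, 5, 5, 5, 5, 5, 5, 5, 5, 5, 5, 5, 5, 5, 1] on {0,…,70}.
Σ(ℓ_i−1) = 71−15 = 56; sign = (−1)^56 = +1.
The Jacobi symbol (57|71) = +1 (Zolotarev) agrees.

+1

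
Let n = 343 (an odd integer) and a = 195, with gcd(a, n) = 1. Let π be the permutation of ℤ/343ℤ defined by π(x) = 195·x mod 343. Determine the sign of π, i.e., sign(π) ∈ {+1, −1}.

-1

Start at x=99: 99 → 97 → 50 → 146 → 1 → 195 → 295 → … (one orbit).
Decompose π into cycles: lengths [14, 14, 14, 14, 14, 14, 14, 14, 14, 14, 14, 14, 14, 14, 14, 14, 14, 14, 14, 14, 14, 2, 2, 2, 2, 2, 2, 2, 2, 2, 2, 2, 2, 2, 2, 2, 2, 2, 2, 2, 2, 2, 2, 2, 2, 1] (46 cycles, including the fixed point 0).
343 − 46 = 297 transpositions; sign(π) = (−1)^297 = -1.
(195|343)_J = -1 (Zolotarev's lemma cross-check).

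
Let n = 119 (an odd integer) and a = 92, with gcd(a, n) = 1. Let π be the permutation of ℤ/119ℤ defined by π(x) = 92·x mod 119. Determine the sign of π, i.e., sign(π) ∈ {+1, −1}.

-1

Start at x=64: 64 → 57 → 8 → 22 → 1 → 92 → 15 → … (one orbit).
The orbit structure of x ↦ 92x mod 119: 14 orbits of sizes [16, 16, 16, 16, 16, 16, 16, 1, 1, 1, 1, 1, 1, 1].
n − c = 119 − 14 = 105; sign = (−1)^105 = -1.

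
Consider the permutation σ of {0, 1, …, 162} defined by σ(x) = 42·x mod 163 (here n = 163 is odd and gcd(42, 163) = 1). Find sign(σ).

Start at x=43: 43 → 13 → 57 → 112 → 140 → 12 → 15 → … (one orbit).
Cycle lengths of π_42 on ℤ/163ℤ: [162, 1]; 2 cycles in total.
With 2 cycles on 163 points, sign = (−1)^{163−2} = -1.
Zolotarev: (42|163) = -1, matching the cycle-count sign.

-1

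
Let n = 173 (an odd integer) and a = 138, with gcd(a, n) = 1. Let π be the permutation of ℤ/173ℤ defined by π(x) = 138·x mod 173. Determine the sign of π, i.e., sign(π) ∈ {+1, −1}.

+1

Orbit of 23 under x↦138x: [23, 60, 149, 148, 10, 169, 140]… (length divides ord_173(138)).
π_138 has 5 disjoint cycles with lengths [43, 43, 43, 43, 1] on {0,…,172}.
n − c = 173 − 5 = 168; sign = (−1)^168 = +1.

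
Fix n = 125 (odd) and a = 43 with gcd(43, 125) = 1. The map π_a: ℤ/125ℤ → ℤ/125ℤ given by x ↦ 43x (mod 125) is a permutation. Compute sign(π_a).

-1

Start at x=74: 74 → 57 → 76 → 18 → 24 → 32 → 1 → … (one orbit).
π_43 has 12 disjoint cycles with lengths [20, 20, 20, 20, 20, 4, 4, 4, 4, 4, 4, 1] on {0,…,124}.
Σ(ℓ_i−1) = 125−12 = 113; sign = (−1)^113 = -1.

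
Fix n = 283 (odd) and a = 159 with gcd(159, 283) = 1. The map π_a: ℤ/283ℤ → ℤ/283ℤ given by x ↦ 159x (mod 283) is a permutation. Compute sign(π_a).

+1

Start at x=208: 208 → 244 → 25 → 13 → 86 → 90 → 160 → … (one orbit).
π_159 has 3 disjoint cycles with lengths [141, 141, 1] on {0,…,282}.
Σ(ℓ_i−1) = 283−3 = 280; sign = (−1)^280 = +1.
Via Zolotarev, sign(π_{159}) = (159|283) = +1.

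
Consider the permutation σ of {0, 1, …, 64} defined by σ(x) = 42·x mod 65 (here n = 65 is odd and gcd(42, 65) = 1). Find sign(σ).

-1

Trace 42: π^k(42) = [42, 9, 53, 16, 22, 14, 3] for k=0..6.
Cycle type of π: 12×4 + 4 + 3×4 + 1; total 10 cycles.
n − c = 65 − 10 = 55; sign = (−1)^55 = -1.
Zolotarev: (42|65) = -1, matching the cycle-count sign.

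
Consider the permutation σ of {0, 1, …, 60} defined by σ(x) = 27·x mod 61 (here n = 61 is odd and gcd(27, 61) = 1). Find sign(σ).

Trace 41: π^k(41) = [41, 9, 60, 34, 3, 20, 52] for k=0..6.
Cycle type of π: 10×6 + 1; total 7 cycles.
Σ(ℓ_i−1) = 61−7 = 54; sign = (−1)^54 = +1.
The Jacobi symbol (27|61) = +1 (Zolotarev) agrees.

+1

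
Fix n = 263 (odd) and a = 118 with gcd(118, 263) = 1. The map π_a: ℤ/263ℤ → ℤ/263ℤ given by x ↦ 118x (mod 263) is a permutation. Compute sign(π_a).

Trace 170: π^k(170) = [170, 72, 80, 235, 115, 157, 116] for k=0..6.
2 cycles of lengths [262, 1].
263 − 2 = 261 transpositions; sign(π) = (−1)^261 = -1.
(118|263)_J = -1 (Zolotarev's lemma cross-check).

-1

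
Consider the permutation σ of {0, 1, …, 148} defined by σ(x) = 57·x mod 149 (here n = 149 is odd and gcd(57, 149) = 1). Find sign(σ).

-1

Start at x=129: 129 → 52 → 133 → 131 → 17 → 75 → 103 → … (one orbit).
Cycle type of π: 148 + 1; total 2 cycles.
sign(π) = (−1)^{n − #cycles} = (−1)^{149−2} = (−1)^147 = -1.
The Jacobi symbol (57|149) = -1 (Zolotarev) agrees.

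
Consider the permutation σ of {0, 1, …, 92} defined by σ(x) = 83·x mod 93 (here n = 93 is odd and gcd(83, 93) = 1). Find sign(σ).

Start at x=7: 7 → 23 → 49 → 68 → 64 → 11 → 76 → … (one orbit).
Decompose π into cycles: lengths [30, 30, 30, 2, 1] (5 cycles, including the fixed point 0).
Σ(ℓ_i−1) = 93−5 = 88; sign = (−1)^88 = +1.
The Jacobi symbol (83|93) = +1 (Zolotarev) agrees.

+1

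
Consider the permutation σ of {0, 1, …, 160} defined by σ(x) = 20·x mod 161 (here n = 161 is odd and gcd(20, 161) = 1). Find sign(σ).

+1

Trace 71: π^k(71) = [71, 132, 64, 153, 1, 20, 78] for k=0..6.
Cycle lengths of π_20 on ℤ/161ℤ: [22, 22, 22, 22, 22, 22, 22, 2, 2, 2, 1]; 11 cycles in total.
11 cycles on 161: each ℓ→(−1)^(ℓ−1), product (−1)^150 = +1.
Check: (20/161) = +1 by Zolotarev.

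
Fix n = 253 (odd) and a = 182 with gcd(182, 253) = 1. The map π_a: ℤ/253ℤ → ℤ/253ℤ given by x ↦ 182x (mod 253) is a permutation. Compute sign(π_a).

Start at x=19: 19 → 169 → 145 → 78 → 28 → 36 → 227 → … (one orbit).
Cycle lengths of π_182 on ℤ/253ℤ: [110, 110, 22, 10, 1]; 5 cycles in total.
253 − 5 = 248 transpositions; sign(π) = (−1)^248 = +1.
(182|253)_J = +1 (Zolotarev's lemma cross-check).

+1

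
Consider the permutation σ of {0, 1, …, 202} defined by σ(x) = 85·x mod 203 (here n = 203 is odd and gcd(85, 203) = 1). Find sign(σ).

Trace 106: π^k(106) = [106, 78, 134, 22, 43, 1, 85] for k=0..6.
Decompose π into cycles: lengths [28, 28, 28, 28, 28, 28, 28, 1, 1, 1, 1, 1, 1, 1] (14 cycles, including the fixed point 0).
n − c = 203 − 14 = 189; sign = (−1)^189 = -1.
(85|203)_J = -1 (Zolotarev's lemma cross-check).

-1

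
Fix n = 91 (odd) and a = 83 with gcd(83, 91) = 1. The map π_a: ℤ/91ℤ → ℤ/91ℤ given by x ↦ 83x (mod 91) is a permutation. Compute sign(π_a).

+1

Start at x=83: 83 → 64 → 34 → 1 → 83 (one orbit).
π_83 has 25 disjoint cycles with lengths [4, 4, 4, 4, 4, 4, 4, 4, 4, 4, 4, 4, 4, 4, 4, 4, 4, 4, 4, 4, 4, 2, 2, 2, 1] on {0,…,90}.
Σ(ℓ_i−1) = 91−25 = 66; sign = (−1)^66 = +1.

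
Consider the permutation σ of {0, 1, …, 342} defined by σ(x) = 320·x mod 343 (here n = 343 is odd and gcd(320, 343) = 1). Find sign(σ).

-1

Orbit of 192 under x↦320x: [192, 43, 40, 109, 237, 37, 178]… (length divides ord_343(320)).
Cycle lengths of π_320 on ℤ/343ℤ: [294, 42, 6, 1]; 4 cycles in total.
n − c = 343 − 4 = 339; sign = (−1)^339 = -1.
Zolotarev: (320|343) = -1, matching the cycle-count sign.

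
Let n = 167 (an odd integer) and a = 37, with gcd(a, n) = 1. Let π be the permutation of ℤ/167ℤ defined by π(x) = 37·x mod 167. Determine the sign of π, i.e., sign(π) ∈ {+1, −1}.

Start at x=112: 112 → 136 → 22 → 146 → 58 → 142 → 77 → … (one orbit).
2 cycles of lengths [166, 1].
Σ(ℓ_i−1) = 167−2 = 165; sign = (−1)^165 = -1.
Zolotarev: (37|167) = -1, matching the cycle-count sign.

-1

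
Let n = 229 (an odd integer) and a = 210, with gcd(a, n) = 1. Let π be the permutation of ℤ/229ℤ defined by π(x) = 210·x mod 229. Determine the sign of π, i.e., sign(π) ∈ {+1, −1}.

Orbit of 17 under x↦210x: [17, 135, 183, 187, 111, 181, 225]… (length divides ord_229(210)).
Cycle lengths of π_210 on ℤ/229ℤ: [114, 114, 1]; 3 cycles in total.
229 − 3 = 226 transpositions; sign(π) = (−1)^226 = +1.
The Jacobi symbol (210|229) = +1 (Zolotarev) agrees.

+1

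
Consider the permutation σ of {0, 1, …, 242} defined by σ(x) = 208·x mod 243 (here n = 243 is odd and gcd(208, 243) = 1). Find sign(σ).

Trace 235: π^k(235) = [235, 37, 163, 127, 172, 55, 19] for k=0..6.
Cycle type of π: 27×6 + 9×6 + 3×6 + 1×9; total 27 cycles.
243 − 27 = 216 transpositions; sign(π) = (−1)^216 = +1.

+1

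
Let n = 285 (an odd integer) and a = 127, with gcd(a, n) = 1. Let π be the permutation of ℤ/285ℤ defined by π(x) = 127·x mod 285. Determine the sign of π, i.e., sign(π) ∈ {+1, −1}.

Trace 103: π^k(103) = [103, 256, 22, 229, 13, 226, 202] for k=0..6.
π_127 has 15 disjoint cycles with lengths [36, 36, 36, 36, 36, 36, 18, 18, 18, 4, 4, 4, 1, 1, 1] on {0,…,284}.
With 15 cycles on 285 points, sign = (−1)^{285−15} = +1.
(127|285)_J = +1 (Zolotarev's lemma cross-check).

+1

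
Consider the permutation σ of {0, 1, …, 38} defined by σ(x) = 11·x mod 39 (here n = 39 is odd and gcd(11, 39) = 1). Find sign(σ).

+1

Trace 20: π^k(20) = [20, 25, 2, 22, 8, 10, 32] for k=0..6.
Cycle type of π: 12×3 + 2 + 1; total 5 cycles.
n − c = 39 − 5 = 34; sign = (−1)^34 = +1.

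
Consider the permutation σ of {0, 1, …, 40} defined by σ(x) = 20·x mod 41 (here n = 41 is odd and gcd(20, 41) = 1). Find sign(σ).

Trace 32: π^k(32) = [32, 25, 8, 37, 2, 40, 21] for k=0..6.
π_20 has 3 disjoint cycles with lengths [20, 20, 1] on {0,…,40}.
With 3 cycles on 41 points, sign = (−1)^{41−3} = +1.

+1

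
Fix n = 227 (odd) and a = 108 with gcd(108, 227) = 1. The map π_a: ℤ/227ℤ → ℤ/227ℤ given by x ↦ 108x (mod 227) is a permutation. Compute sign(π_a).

+1

Orbit of 185 under x↦108x: [185, 4, 205, 121, 129, 85, 100]… (length divides ord_227(108)).
Cycle type of π: 113×2 + 1; total 3 cycles.
Σ(ℓ_i−1) = 227−3 = 224; sign = (−1)^224 = +1.
The Jacobi symbol (108|227) = +1 (Zolotarev) agrees.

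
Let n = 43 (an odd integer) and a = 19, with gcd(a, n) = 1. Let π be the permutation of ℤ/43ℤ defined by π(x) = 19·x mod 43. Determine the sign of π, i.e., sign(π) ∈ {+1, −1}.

-1

Orbit of 27 under x↦19x: [27, 40, 29, 35, 20, 36, 39]… (length divides ord_43(19)).
Decompose π into cycles: lengths [42, 1] (2 cycles, including the fixed point 0).
sign(π) = (−1)^{n − #cycles} = (−1)^{43−2} = (−1)^41 = -1.
Via Zolotarev, sign(π_{19}) = (19|43) = -1.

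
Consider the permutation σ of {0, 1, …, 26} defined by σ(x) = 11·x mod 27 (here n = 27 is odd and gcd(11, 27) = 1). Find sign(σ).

-1

Start at x=22: 22 → 26 → 16 → 14 → 19 → 20 → 4 → … (one orbit).
Cycle lengths of π_11 on ℤ/27ℤ: [18, 6, 2, 1]; 4 cycles in total.
n − c = 27 − 4 = 23; sign = (−1)^23 = -1.
Via Zolotarev, sign(π_{11}) = (11|27) = -1.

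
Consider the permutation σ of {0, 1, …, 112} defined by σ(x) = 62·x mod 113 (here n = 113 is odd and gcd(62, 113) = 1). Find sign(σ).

Trace 60: π^k(60) = [60, 104, 7, 95, 14, 77, 28] for k=0..6.
Decompose π into cycles: lengths [56, 56, 1] (3 cycles, including the fixed point 0).
113 − 3 = 110 transpositions; sign(π) = (−1)^110 = +1.
The Jacobi symbol (62|113) = +1 (Zolotarev) agrees.

+1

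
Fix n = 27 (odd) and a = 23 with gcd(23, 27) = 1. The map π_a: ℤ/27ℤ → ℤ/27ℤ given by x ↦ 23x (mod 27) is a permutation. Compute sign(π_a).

Orbit of 17 under x↦23x: [17, 13, 2, 19, 5, 7, 26]… (length divides ord_27(23)).
4 cycles of lengths [18, 6, 2, 1].
n − c = 27 − 4 = 23; sign = (−1)^23 = -1.

-1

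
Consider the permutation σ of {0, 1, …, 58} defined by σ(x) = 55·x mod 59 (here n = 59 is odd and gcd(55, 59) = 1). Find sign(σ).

Orbit of 29 under x↦55x: [29, 2, 51, 32, 49, 40, 17]… (length divides ord_59(55)).
The orbit structure of x ↦ 55x mod 59: 2 orbits of sizes [58, 1].
Σ(ℓ_i−1) = 59−2 = 57; sign = (−1)^57 = -1.

-1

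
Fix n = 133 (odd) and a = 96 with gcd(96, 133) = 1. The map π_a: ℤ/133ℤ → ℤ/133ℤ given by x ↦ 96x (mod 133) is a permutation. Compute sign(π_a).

-1

Start at x=58: 58 → 115 → 1 → 96 → 39 → 20 → 58 (one orbit).
The orbit structure of x ↦ 96x mod 133: 38 orbits of sizes [6, 6, 6, 6, 6, 6, 6, 6, 6, 6, 6, 6, 6, 6, 6, 6, 6, 6, 6, 1, 1, 1, 1, 1, 1, 1, 1, 1, 1, 1, 1, 1, 1, 1, 1, 1, 1, 1].
38 cycles on 133: each ℓ→(−1)^(ℓ−1), product (−1)^95 = -1.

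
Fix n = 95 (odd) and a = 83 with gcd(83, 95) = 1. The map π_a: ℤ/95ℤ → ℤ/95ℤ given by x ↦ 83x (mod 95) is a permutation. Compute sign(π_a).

Start at x=68: 68 → 39 → 7 → 11 → 58 → 64 → 87 → … (one orbit).
Decompose π into cycles: lengths [12, 12, 12, 12, 12, 12, 4, 3, 3, 3, 3, 3, 3, 1] (14 cycles, including the fixed point 0).
sign(π) = (−1)^{n − #cycles} = (−1)^{95−14} = (−1)^81 = -1.

-1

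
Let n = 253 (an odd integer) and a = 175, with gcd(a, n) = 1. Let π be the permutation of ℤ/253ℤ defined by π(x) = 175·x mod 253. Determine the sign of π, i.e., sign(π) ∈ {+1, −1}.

+1

Orbit of 177 under x↦175x: [177, 109, 100, 43, 188, 10, 232]… (length divides ord_253(175)).
17 cycles of lengths [22, 22, 22, 22, 22, 22, 22, 22, 22, 22, 22, 2, 2, 2, 2, 2, 1].
With 17 cycles on 253 points, sign = (−1)^{253−17} = +1.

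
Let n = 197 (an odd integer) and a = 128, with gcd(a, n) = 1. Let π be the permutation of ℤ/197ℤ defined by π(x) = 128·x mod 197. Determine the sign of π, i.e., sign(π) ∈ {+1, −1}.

-1

Start at x=19: 19 → 68 → 36 → 77 → 6 → 177 → 1 → … (one orbit).
8 cycles of lengths [28, 28, 28, 28, 28, 28, 28, 1].
197 − 8 = 189 transpositions; sign(π) = (−1)^189 = -1.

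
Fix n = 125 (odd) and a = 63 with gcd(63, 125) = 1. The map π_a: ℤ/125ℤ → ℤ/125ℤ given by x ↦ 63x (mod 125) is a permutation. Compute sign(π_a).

-1

Start at x=21: 21 → 73 → 99 → 112 → 56 → 28 → 14 → … (one orbit).
The orbit structure of x ↦ 63x mod 125: 4 orbits of sizes [100, 20, 4, 1].
With 4 cycles on 125 points, sign = (−1)^{125−4} = -1.
Zolotarev: (63|125) = -1, matching the cycle-count sign.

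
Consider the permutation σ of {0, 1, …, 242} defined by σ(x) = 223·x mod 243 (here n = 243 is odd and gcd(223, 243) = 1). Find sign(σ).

Start at x=130: 130 → 73 → 241 → 40 → 172 → 205 → 31 → … (one orbit).
The orbit structure of x ↦ 223x mod 243: 11 orbits of sizes [81, 81, 27, 27, 9, 9, 3, 3, 1, 1, 1].
sign(π) = (−1)^{n − #cycles} = (−1)^{243−11} = (−1)^232 = +1.
Check: (223/243) = +1 by Zolotarev.

+1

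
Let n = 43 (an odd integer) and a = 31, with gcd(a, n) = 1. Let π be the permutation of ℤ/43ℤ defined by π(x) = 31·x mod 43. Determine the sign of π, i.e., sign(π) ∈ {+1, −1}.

+1

Orbit of 9 under x↦31x: [9, 21, 6, 14, 4, 38, 17]… (length divides ord_43(31)).
Decompose π into cycles: lengths [21, 21, 1] (3 cycles, including the fixed point 0).
43 − 3 = 40 transpositions; sign(π) = (−1)^40 = +1.
Zolotarev: (31|43) = +1, matching the cycle-count sign.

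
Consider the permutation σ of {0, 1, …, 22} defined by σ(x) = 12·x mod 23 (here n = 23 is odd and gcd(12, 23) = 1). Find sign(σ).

Trace 8: π^k(8) = [8, 4, 2, 1, 12, 6, 3] for k=0..6.
The orbit structure of x ↦ 12x mod 23: 3 orbits of sizes [11, 11, 1].
3 cycles on 23: each ℓ→(−1)^(ℓ−1), product (−1)^20 = +1.
Check: (12/23) = +1 by Zolotarev.

+1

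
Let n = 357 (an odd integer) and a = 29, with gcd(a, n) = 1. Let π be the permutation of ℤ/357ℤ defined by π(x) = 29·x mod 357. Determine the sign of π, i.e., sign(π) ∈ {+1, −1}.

+1

Trace 260: π^k(260) = [260, 43, 176, 106, 218, 253, 197] for k=0..6.
Decompose π into cycles: lengths [16, 16, 16, 16, 16, 16, 16, 16, 16, 16, 16, 16, 16, 16, 16, 16, 16, 16, 16, 16, 16, 2, 2, 2, 2, 2, 2, 2, 1, 1, 1, 1, 1, 1, 1] (35 cycles, including the fixed point 0).
n − c = 357 − 35 = 322; sign = (−1)^322 = +1.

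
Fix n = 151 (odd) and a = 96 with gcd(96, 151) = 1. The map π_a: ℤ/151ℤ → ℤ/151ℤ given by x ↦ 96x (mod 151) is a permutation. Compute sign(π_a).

-1

Trace 137: π^k(137) = [137, 15, 81, 75, 103, 73, 62] for k=0..6.
π_96 has 2 disjoint cycles with lengths [150, 1] on {0,…,150}.
151 − 2 = 149 transpositions; sign(π) = (−1)^149 = -1.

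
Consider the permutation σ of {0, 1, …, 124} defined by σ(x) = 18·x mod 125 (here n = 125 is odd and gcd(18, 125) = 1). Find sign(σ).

Orbit of 43 under x↦18x: [43, 24, 57, 26, 93, 49, 7]… (length divides ord_125(18)).
Decompose π into cycles: lengths [20, 20, 20, 20, 20, 4, 4, 4, 4, 4, 4, 1] (12 cycles, including the fixed point 0).
With 12 cycles on 125 points, sign = (−1)^{125−12} = -1.
Via Zolotarev, sign(π_{18}) = (18|125) = -1.

-1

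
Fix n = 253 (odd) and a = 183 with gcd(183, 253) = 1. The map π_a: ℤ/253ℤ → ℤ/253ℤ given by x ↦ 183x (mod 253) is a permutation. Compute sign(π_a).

Trace 47: π^k(47) = [47, 252, 70, 160, 185, 206, 1] for k=0..6.
Cycle lengths of π_183 on ℤ/253ℤ: [10, 10, 10, 10, 10, 10, 10, 10, 10, 10, 10, 10, 10, 10, 10, 10, 10, 10, 10, 10, 10, 10, 10, 2, 2, 2, 2, 2, 2, 2, 2, 2, 2, 2, 1]; 35 cycles in total.
253 − 35 = 218 transpositions; sign(π) = (−1)^218 = +1.
Zolotarev: (183|253) = +1, matching the cycle-count sign.

+1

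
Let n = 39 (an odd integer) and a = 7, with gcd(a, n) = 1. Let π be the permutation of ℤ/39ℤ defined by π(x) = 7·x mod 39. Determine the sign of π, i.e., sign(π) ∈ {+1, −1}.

Orbit of 19 under x↦7x: [19, 16, 34, 4, 28, 1, 7]… (length divides ord_39(7)).
The orbit structure of x ↦ 7x mod 39: 6 orbits of sizes [12, 12, 12, 1, 1, 1].
With 6 cycles on 39 points, sign = (−1)^{39−6} = -1.

-1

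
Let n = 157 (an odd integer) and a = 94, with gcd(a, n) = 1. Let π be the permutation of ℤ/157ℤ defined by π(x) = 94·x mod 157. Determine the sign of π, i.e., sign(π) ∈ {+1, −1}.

-1

Start at x=91: 91 → 76 → 79 → 47 → 22 → 27 → 26 → … (one orbit).
2 cycles of lengths [156, 1].
n − c = 157 − 2 = 155; sign = (−1)^155 = -1.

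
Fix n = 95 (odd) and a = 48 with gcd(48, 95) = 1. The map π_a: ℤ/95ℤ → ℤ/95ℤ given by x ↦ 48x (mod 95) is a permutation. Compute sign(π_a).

Start at x=74: 74 → 37 → 66 → 33 → 64 → 32 → 16 → … (one orbit).
Decompose π into cycles: lengths [36, 36, 18, 4, 1] (5 cycles, including the fixed point 0).
95 − 5 = 90 transpositions; sign(π) = (−1)^90 = +1.
Check: (48/95) = +1 by Zolotarev.

+1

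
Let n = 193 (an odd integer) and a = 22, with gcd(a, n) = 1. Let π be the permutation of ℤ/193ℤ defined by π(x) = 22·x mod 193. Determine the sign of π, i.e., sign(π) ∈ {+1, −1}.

Trace 69: π^k(69) = [69, 167, 7, 154, 107, 38, 64] for k=0..6.
The orbit structure of x ↦ 22x mod 193: 2 orbits of sizes [192, 1].
sign(π) = (−1)^{n − #cycles} = (−1)^{193−2} = (−1)^191 = -1.
The Jacobi symbol (22|193) = -1 (Zolotarev) agrees.

-1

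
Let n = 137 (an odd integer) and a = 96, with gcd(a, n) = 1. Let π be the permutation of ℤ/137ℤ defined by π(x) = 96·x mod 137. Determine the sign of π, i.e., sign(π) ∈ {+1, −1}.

-1

Trace 136: π^k(136) = [136, 41, 100, 10, 1, 96, 37] for k=0..6.
Cycle lengths of π_96 on ℤ/137ℤ: [8, 8, 8, 8, 8, 8, 8, 8, 8, 8, 8, 8, 8, 8, 8, 8, 8, 1]; 18 cycles in total.
137 − 18 = 119 transpositions; sign(π) = (−1)^119 = -1.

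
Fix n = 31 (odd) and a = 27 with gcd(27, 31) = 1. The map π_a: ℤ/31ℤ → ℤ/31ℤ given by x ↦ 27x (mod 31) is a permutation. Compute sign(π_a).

Start at x=16: 16 → 29 → 8 → 30 → 4 → 15 → 2 → … (one orbit).
Cycle type of π: 10×3 + 1; total 4 cycles.
sign(π) = (−1)^{n − #cycles} = (−1)^{31−4} = (−1)^27 = -1.

-1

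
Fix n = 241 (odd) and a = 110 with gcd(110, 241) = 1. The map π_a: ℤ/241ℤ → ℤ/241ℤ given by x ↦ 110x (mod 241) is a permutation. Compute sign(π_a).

Start at x=181: 181 → 148 → 133 → 170 → 143 → 65 → 161 → … (one orbit).
2 cycles of lengths [240, 1].
n − c = 241 − 2 = 239; sign = (−1)^239 = -1.
The Jacobi symbol (110|241) = -1 (Zolotarev) agrees.

-1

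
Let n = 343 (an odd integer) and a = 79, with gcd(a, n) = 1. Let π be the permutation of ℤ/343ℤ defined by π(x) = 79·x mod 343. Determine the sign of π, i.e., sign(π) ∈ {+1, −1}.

+1

Trace 165: π^k(165) = [165, 1, 79, 67, 148, 30, 312] for k=0..6.
31 cycles of lengths [21, 21, 21, 21, 21, 21, 21, 21, 21, 21, 21, 21, 21, 21, 3, 3, 3, 3, 3, 3, 3, 3, 3, 3, 3, 3, 3, 3, 3, 3, 1].
n − c = 343 − 31 = 312; sign = (−1)^312 = +1.
Check: (79/343) = +1 by Zolotarev.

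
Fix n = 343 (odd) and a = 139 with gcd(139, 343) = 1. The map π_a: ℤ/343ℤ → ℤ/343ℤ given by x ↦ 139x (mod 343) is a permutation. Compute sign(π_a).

Orbit of 246 under x↦139x: [246, 237, 15, 27, 323, 307, 141]… (length divides ord_343(139)).
The orbit structure of x ↦ 139x mod 343: 10 orbits of sizes [98, 98, 98, 14, 14, 14, 2, 2, 2, 1].
n − c = 343 − 10 = 333; sign = (−1)^333 = -1.
(139|343)_J = -1 (Zolotarev's lemma cross-check).

-1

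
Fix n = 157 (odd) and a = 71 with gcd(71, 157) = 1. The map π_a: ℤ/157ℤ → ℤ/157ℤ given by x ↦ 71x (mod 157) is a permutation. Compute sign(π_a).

+1

Start at x=11: 11 → 153 → 30 → 89 → 39 → 100 → 35 → … (one orbit).
Decompose π into cycles: lengths [39, 39, 39, 39, 1] (5 cycles, including the fixed point 0).
Σ(ℓ_i−1) = 157−5 = 152; sign = (−1)^152 = +1.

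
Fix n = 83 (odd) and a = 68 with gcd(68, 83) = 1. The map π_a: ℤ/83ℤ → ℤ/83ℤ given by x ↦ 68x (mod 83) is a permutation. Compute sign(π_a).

Orbit of 1 under x↦68x: [1, 68, 59, 28, 78, 75, 37]… (length divides ord_83(68)).
Cycle lengths of π_68 on ℤ/83ℤ: [41, 41, 1]; 3 cycles in total.
3 cycles on 83: each ℓ→(−1)^(ℓ−1), product (−1)^80 = +1.
(68|83)_J = +1 (Zolotarev's lemma cross-check).

+1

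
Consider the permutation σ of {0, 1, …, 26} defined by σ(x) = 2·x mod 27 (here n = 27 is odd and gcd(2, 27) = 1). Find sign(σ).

Trace 1: π^k(1) = [1, 2, 4, 8, 16, 5, 10] for k=0..6.
4 cycles of lengths [18, 6, 2, 1].
27 − 4 = 23 transpositions; sign(π) = (−1)^23 = -1.

-1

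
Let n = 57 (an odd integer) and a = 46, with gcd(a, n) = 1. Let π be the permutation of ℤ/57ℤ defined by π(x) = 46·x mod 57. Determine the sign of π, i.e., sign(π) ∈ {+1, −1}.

Start at x=37: 37 → 49 → 31 → 1 → 46 → 7 → 37 (one orbit).
12 cycles of lengths [6, 6, 6, 6, 6, 6, 6, 6, 6, 1, 1, 1].
Σ(ℓ_i−1) = 57−12 = 45; sign = (−1)^45 = -1.

-1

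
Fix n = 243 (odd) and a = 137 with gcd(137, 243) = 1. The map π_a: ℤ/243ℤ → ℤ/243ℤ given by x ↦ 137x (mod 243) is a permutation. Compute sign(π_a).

Orbit of 143 under x↦137x: [143, 151, 32, 10, 155, 94, 242]… (length divides ord_243(137)).
6 cycles of lengths [162, 54, 18, 6, 2, 1].
With 6 cycles on 243 points, sign = (−1)^{243−6} = -1.
Zolotarev: (137|243) = -1, matching the cycle-count sign.

-1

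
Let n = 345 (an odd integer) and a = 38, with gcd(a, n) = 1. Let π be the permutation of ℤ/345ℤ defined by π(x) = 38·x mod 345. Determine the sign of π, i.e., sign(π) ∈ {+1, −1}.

-1

Trace 256: π^k(256) = [256, 68, 169, 212, 121, 113, 154] for k=0..6.
Cycle lengths of π_38 on ℤ/345ℤ: [44, 44, 44, 44, 44, 44, 22, 22, 22, 4, 4, 4, 2, 1]; 14 cycles in total.
sign(π) = (−1)^{n − #cycles} = (−1)^{345−14} = (−1)^331 = -1.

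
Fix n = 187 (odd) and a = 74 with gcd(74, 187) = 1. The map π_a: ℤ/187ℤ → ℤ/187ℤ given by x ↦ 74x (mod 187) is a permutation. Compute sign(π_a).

Trace 175: π^k(175) = [175, 47, 112, 60, 139, 1, 74] for k=0..6.
Decompose π into cycles: lengths [80, 80, 16, 10, 1] (5 cycles, including the fixed point 0).
187 − 5 = 182 transpositions; sign(π) = (−1)^182 = +1.
The Jacobi symbol (74|187) = +1 (Zolotarev) agrees.

+1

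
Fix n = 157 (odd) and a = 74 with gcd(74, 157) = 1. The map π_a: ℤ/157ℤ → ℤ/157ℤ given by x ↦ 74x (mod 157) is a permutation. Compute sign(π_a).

Start at x=86: 86 → 84 → 93 → 131 → 117 → 23 → 132 → … (one orbit).
The orbit structure of x ↦ 74x mod 157: 2 orbits of sizes [156, 1].
Σ(ℓ_i−1) = 157−2 = 155; sign = (−1)^155 = -1.
(74|157)_J = -1 (Zolotarev's lemma cross-check).

-1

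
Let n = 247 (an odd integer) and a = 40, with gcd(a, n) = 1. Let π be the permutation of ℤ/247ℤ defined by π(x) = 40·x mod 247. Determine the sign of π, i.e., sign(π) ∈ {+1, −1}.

-1

Trace 118: π^k(118) = [118, 27, 92, 222, 235, 14, 66] for k=0..6.
26 cycles of lengths [18, 18, 18, 18, 18, 18, 18, 18, 18, 18, 18, 18, 18, 1, 1, 1, 1, 1, 1, 1, 1, 1, 1, 1, 1, 1].
With 26 cycles on 247 points, sign = (−1)^{247−26} = -1.
(40|247)_J = -1 (Zolotarev's lemma cross-check).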